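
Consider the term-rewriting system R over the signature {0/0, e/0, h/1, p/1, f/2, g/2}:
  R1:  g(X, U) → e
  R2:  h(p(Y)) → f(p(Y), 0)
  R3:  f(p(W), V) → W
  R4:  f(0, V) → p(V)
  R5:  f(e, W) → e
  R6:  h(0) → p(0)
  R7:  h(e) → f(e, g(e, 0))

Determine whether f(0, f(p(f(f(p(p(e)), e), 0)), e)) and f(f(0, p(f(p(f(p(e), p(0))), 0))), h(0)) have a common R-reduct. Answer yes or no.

Reduce t₁ = f(0, f(p(f(f(p(p(e)), e), 0)), e)):
1. f(0, f(p(f(f(p(p(e)), e), 0)), e))  →  p(f(p(f(f(p(p(e)), e), 0)), e))   [R4 at ε]
2. p(f(p(f(f(p(p(e)), e), 0)), e))  →  p(f(f(p(p(e)), e), 0))   [R3 at 1]
3. p(f(f(p(p(e)), e), 0))  →  p(f(p(e), 0))   [R3 at 1.1]
4. p(f(p(e), 0))  →  p(e)   [R3 at 1]

Reduce t₂ = f(f(0, p(f(p(f(p(e), p(0))), 0))), h(0)):
1. f(f(0, p(f(p(f(p(e), p(0))), 0))), h(0))  →  f(p(p(f(p(f(p(e), p(0))), 0))), h(0))   [R4 at 1]
2. f(p(p(f(p(f(p(e), p(0))), 0))), h(0))  →  p(f(p(f(p(e), p(0))), 0))   [R3 at ε]
3. p(f(p(f(p(e), p(0))), 0))  →  p(f(p(e), p(0)))   [R3 at 1]
4. p(f(p(e), p(0)))  →  p(e)   [R3 at 1]

yes — NF(t₁) = p(e), NF(t₂) = p(e)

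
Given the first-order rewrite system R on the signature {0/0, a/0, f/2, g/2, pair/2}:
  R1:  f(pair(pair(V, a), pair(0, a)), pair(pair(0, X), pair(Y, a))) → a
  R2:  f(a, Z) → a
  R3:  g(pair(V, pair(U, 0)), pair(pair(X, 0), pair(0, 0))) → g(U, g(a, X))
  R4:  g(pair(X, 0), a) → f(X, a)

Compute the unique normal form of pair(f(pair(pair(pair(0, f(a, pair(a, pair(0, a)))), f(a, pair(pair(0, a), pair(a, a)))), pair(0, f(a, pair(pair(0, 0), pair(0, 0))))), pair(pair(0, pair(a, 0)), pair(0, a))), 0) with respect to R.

pair(a, 0)

1. pair(f(pair(pair(pair(0, f(a, pair(a, pair(0, a)))), f(a, pair(pair(0, a), pair(a, a)))), pair(0, f(a, pair(pair(0, 0), pair(0, 0))))), pair(pair(0, pair(a, 0)), pair(0, a))), 0)  →  pair(f(pair(pair(pair(0, a), f(a, pair(pair(0, a), pair(a, a)))), pair(0, f(a, pair(pair(0, 0), pair(0, 0))))), pair(pair(0, pair(a, 0)), pair(0, a))), 0)   [R2 at 1.1.1.1.2]
2. pair(f(pair(pair(pair(0, a), f(a, pair(pair(0, a), pair(a, a)))), pair(0, f(a, pair(pair(0, 0), pair(0, 0))))), pair(pair(0, pair(a, 0)), pair(0, a))), 0)  →  pair(f(pair(pair(pair(0, a), a), pair(0, f(a, pair(pair(0, 0), pair(0, 0))))), pair(pair(0, pair(a, 0)), pair(0, a))), 0)   [R2 at 1.1.1.2]
3. pair(f(pair(pair(pair(0, a), a), pair(0, f(a, pair(pair(0, 0), pair(0, 0))))), pair(pair(0, pair(a, 0)), pair(0, a))), 0)  →  pair(f(pair(pair(pair(0, a), a), pair(0, a)), pair(pair(0, pair(a, 0)), pair(0, a))), 0)   [R2 at 1.1.2.2]
4. pair(f(pair(pair(pair(0, a), a), pair(0, a)), pair(pair(0, pair(a, 0)), pair(0, a))), 0)  →  pair(a, 0)   [R1 at 1]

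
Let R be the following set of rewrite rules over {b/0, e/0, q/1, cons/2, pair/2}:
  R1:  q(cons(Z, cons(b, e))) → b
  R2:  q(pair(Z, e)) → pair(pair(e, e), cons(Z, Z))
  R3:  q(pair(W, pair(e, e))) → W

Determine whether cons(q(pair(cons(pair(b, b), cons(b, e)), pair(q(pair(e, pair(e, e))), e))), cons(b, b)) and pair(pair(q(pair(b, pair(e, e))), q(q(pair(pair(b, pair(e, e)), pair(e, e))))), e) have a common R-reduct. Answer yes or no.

Reduce t₁ = cons(q(pair(cons(pair(b, b), cons(b, e)), pair(q(pair(e, pair(e, e))), e))), cons(b, b)):
1. cons(q(pair(cons(pair(b, b), cons(b, e)), pair(q(pair(e, pair(e, e))), e))), cons(b, b))  →  cons(q(pair(cons(pair(b, b), cons(b, e)), pair(e, e))), cons(b, b))   [R3 at 1.1.2.1]
2. cons(q(pair(cons(pair(b, b), cons(b, e)), pair(e, e))), cons(b, b))  →  cons(cons(pair(b, b), cons(b, e)), cons(b, b))   [R3 at 1]

Reduce t₂ = pair(pair(q(pair(b, pair(e, e))), q(q(pair(pair(b, pair(e, e)), pair(e, e))))), e):
1. pair(pair(q(pair(b, pair(e, e))), q(q(pair(pair(b, pair(e, e)), pair(e, e))))), e)  →  pair(pair(b, q(q(pair(pair(b, pair(e, e)), pair(e, e))))), e)   [R3 at 1.1]
2. pair(pair(b, q(q(pair(pair(b, pair(e, e)), pair(e, e))))), e)  →  pair(pair(b, q(pair(b, pair(e, e)))), e)   [R3 at 1.2.1]
3. pair(pair(b, q(pair(b, pair(e, e)))), e)  →  pair(pair(b, b), e)   [R3 at 1.2]

no — NF(t₁) = cons(cons(pair(b, b), cons(b, e)), cons(b, b)), NF(t₂) = pair(pair(b, b), e)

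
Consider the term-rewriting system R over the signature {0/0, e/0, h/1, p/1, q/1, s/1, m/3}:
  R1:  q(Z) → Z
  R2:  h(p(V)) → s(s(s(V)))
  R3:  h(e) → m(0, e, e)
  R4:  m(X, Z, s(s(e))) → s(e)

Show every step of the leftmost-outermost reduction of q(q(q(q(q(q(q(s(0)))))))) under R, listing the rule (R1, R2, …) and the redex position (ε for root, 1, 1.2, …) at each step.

s(0)

1. q(q(q(q(q(q(q(s(0))))))))  →  q(q(q(q(q(q(s(0)))))))   [R1 at ε]
2. q(q(q(q(q(q(s(0)))))))  →  q(q(q(q(q(s(0))))))   [R1 at ε]
3. q(q(q(q(q(s(0))))))  →  q(q(q(q(s(0)))))   [R1 at ε]
4. q(q(q(q(s(0)))))  →  q(q(q(s(0))))   [R1 at ε]
5. q(q(q(s(0))))  →  q(q(s(0)))   [R1 at ε]
6. q(q(s(0)))  →  q(s(0))   [R1 at ε]
7. q(s(0))  →  s(0)   [R1 at ε]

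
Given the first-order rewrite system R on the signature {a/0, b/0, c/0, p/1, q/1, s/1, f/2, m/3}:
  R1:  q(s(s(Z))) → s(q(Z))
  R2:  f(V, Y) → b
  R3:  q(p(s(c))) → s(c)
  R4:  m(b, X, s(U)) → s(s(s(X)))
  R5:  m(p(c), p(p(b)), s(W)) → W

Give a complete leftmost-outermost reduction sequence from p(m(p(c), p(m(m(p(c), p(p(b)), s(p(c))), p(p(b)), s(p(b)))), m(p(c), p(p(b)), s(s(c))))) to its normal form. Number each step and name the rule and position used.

p(c)

1. p(m(p(c), p(m(m(p(c), p(p(b)), s(p(c))), p(p(b)), s(p(b)))), m(p(c), p(p(b)), s(s(c)))))  →  p(m(p(c), p(m(p(c), p(p(b)), s(p(b)))), m(p(c), p(p(b)), s(s(c)))))   [R5 at 1.2.1.1]
2. p(m(p(c), p(m(p(c), p(p(b)), s(p(b)))), m(p(c), p(p(b)), s(s(c)))))  →  p(m(p(c), p(p(b)), m(p(c), p(p(b)), s(s(c)))))   [R5 at 1.2.1]
3. p(m(p(c), p(p(b)), m(p(c), p(p(b)), s(s(c)))))  →  p(m(p(c), p(p(b)), s(c)))   [R5 at 1.3]
4. p(m(p(c), p(p(b)), s(c)))  →  p(c)   [R5 at 1]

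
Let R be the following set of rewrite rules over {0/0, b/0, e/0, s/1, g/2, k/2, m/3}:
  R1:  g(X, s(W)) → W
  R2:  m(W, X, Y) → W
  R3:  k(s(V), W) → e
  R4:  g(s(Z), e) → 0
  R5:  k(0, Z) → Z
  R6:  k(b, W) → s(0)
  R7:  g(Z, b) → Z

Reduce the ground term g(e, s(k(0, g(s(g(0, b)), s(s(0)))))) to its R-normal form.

s(0)

1. g(e, s(k(0, g(s(g(0, b)), s(s(0))))))  →  k(0, g(s(g(0, b)), s(s(0))))   [R1 at ε]
2. k(0, g(s(g(0, b)), s(s(0))))  →  g(s(g(0, b)), s(s(0)))   [R5 at ε]
3. g(s(g(0, b)), s(s(0)))  →  s(0)   [R1 at ε]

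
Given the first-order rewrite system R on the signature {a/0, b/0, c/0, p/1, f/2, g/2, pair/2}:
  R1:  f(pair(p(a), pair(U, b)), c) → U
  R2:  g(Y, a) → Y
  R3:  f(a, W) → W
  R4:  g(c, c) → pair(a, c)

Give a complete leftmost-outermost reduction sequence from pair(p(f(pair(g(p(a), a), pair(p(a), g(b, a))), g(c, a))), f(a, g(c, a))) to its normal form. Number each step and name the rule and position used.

1. pair(p(f(pair(g(p(a), a), pair(p(a), g(b, a))), g(c, a))), f(a, g(c, a)))  →  pair(p(f(pair(p(a), pair(p(a), g(b, a))), g(c, a))), f(a, g(c, a)))   [R2 at 1.1.1.1]
2. pair(p(f(pair(p(a), pair(p(a), g(b, a))), g(c, a))), f(a, g(c, a)))  →  pair(p(f(pair(p(a), pair(p(a), b)), g(c, a))), f(a, g(c, a)))   [R2 at 1.1.1.2.2]
3. pair(p(f(pair(p(a), pair(p(a), b)), g(c, a))), f(a, g(c, a)))  →  pair(p(f(pair(p(a), pair(p(a), b)), c)), f(a, g(c, a)))   [R2 at 1.1.2]
4. pair(p(f(pair(p(a), pair(p(a), b)), c)), f(a, g(c, a)))  →  pair(p(p(a)), f(a, g(c, a)))   [R1 at 1.1]
5. pair(p(p(a)), f(a, g(c, a)))  →  pair(p(p(a)), g(c, a))   [R3 at 2]
6. pair(p(p(a)), g(c, a))  →  pair(p(p(a)), c)   [R2 at 2]

pair(p(p(a)), c)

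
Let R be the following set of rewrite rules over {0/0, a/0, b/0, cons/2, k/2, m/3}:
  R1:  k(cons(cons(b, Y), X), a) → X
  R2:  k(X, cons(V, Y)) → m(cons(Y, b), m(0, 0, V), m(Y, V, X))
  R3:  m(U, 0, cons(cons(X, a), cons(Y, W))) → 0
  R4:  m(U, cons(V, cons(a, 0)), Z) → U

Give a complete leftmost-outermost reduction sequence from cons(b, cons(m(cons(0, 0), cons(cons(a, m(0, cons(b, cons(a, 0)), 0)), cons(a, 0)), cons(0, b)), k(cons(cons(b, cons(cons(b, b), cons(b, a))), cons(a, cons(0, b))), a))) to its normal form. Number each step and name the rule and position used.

1. cons(b, cons(m(cons(0, 0), cons(cons(a, m(0, cons(b, cons(a, 0)), 0)), cons(a, 0)), cons(0, b)), k(cons(cons(b, cons(cons(b, b), cons(b, a))), cons(a, cons(0, b))), a)))  →  cons(b, cons(cons(0, 0), k(cons(cons(b, cons(cons(b, b), cons(b, a))), cons(a, cons(0, b))), a)))   [R4 at 2.1]
2. cons(b, cons(cons(0, 0), k(cons(cons(b, cons(cons(b, b), cons(b, a))), cons(a, cons(0, b))), a)))  →  cons(b, cons(cons(0, 0), cons(a, cons(0, b))))   [R1 at 2.2]

cons(b, cons(cons(0, 0), cons(a, cons(0, b))))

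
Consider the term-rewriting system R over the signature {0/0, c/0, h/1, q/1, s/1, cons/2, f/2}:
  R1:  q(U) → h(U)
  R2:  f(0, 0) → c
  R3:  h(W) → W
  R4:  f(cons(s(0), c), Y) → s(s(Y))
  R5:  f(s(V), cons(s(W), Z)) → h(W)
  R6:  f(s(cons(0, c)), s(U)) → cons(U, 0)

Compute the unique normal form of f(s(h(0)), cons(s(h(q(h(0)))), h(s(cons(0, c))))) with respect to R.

0

1. f(s(h(0)), cons(s(h(q(h(0)))), h(s(cons(0, c)))))  →  h(h(q(h(0))))   [R5 at ε]
2. h(h(q(h(0))))  →  h(q(h(0)))   [R3 at ε]
3. h(q(h(0)))  →  q(h(0))   [R3 at ε]
4. q(h(0))  →  h(h(0))   [R1 at ε]
5. h(h(0))  →  h(0)   [R3 at ε]
6. h(0)  →  0   [R3 at ε]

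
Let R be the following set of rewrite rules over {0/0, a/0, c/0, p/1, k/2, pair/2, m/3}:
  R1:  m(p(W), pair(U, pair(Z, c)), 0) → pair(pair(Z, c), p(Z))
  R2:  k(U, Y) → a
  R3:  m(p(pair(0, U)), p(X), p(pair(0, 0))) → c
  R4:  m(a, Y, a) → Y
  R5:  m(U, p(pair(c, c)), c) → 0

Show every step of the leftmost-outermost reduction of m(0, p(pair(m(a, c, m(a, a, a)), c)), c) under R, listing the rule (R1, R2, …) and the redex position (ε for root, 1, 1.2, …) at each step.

0

1. m(0, p(pair(m(a, c, m(a, a, a)), c)), c)  →  m(0, p(pair(m(a, c, a), c)), c)   [R4 at 2.1.1.3]
2. m(0, p(pair(m(a, c, a), c)), c)  →  m(0, p(pair(c, c)), c)   [R4 at 2.1.1]
3. m(0, p(pair(c, c)), c)  →  0   [R5 at ε]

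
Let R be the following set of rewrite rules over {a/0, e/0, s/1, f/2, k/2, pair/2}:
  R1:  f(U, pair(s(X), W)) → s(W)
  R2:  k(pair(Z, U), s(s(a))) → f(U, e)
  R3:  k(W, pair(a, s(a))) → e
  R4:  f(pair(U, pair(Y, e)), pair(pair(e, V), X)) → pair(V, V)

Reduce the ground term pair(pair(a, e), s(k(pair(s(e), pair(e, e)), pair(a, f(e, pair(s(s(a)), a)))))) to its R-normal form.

pair(pair(a, e), s(e))

1. pair(pair(a, e), s(k(pair(s(e), pair(e, e)), pair(a, f(e, pair(s(s(a)), a))))))  →  pair(pair(a, e), s(k(pair(s(e), pair(e, e)), pair(a, s(a)))))   [R1 at 2.1.2.2]
2. pair(pair(a, e), s(k(pair(s(e), pair(e, e)), pair(a, s(a)))))  →  pair(pair(a, e), s(e))   [R3 at 2.1]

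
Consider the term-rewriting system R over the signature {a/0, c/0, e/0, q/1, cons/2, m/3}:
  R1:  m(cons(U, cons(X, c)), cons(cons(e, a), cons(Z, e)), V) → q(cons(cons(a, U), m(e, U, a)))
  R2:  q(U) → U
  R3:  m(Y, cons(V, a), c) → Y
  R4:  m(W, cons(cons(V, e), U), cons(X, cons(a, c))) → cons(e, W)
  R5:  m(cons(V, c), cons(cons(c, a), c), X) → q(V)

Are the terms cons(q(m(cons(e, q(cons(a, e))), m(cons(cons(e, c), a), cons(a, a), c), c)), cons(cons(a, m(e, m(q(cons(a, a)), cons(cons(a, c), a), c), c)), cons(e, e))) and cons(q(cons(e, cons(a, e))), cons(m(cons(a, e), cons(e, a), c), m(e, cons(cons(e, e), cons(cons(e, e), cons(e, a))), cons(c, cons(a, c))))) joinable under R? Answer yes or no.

yes — NF(t₁) = cons(cons(e, cons(a, e)), cons(cons(a, e), cons(e, e))), NF(t₂) = cons(cons(e, cons(a, e)), cons(cons(a, e), cons(e, e)))

Reduce t₁ = cons(q(m(cons(e, q(cons(a, e))), m(cons(cons(e, c), a), cons(a, a), c), c)), cons(cons(a, m(e, m(q(cons(a, a)), cons(cons(a, c), a), c), c)), cons(e, e))):
1. cons(q(m(cons(e, q(cons(a, e))), m(cons(cons(e, c), a), cons(a, a), c), c)), cons(cons(a, m(e, m(q(cons(a, a)), cons(cons(a, c), a), c), c)), cons(e, e)))  →  cons(m(cons(e, q(cons(a, e))), m(cons(cons(e, c), a), cons(a, a), c), c), cons(cons(a, m(e, m(q(cons(a, a)), cons(cons(a, c), a), c), c)), cons(e, e)))   [R2 at 1]
2. cons(m(cons(e, q(cons(a, e))), m(cons(cons(e, c), a), cons(a, a), c), c), cons(cons(a, m(e, m(q(cons(a, a)), cons(cons(a, c), a), c), c)), cons(e, e)))  →  cons(m(cons(e, cons(a, e)), m(cons(cons(e, c), a), cons(a, a), c), c), cons(cons(a, m(e, m(q(cons(a, a)), cons(cons(a, c), a), c), c)), cons(e, e)))   [R2 at 1.1.2]
3. cons(m(cons(e, cons(a, e)), m(cons(cons(e, c), a), cons(a, a), c), c), cons(cons(a, m(e, m(q(cons(a, a)), cons(cons(a, c), a), c), c)), cons(e, e)))  →  cons(m(cons(e, cons(a, e)), cons(cons(e, c), a), c), cons(cons(a, m(e, m(q(cons(a, a)), cons(cons(a, c), a), c), c)), cons(e, e)))   [R3 at 1.2]
4. cons(m(cons(e, cons(a, e)), cons(cons(e, c), a), c), cons(cons(a, m(e, m(q(cons(a, a)), cons(cons(a, c), a), c), c)), cons(e, e)))  →  cons(cons(e, cons(a, e)), cons(cons(a, m(e, m(q(cons(a, a)), cons(cons(a, c), a), c), c)), cons(e, e)))   [R3 at 1]
5. cons(cons(e, cons(a, e)), cons(cons(a, m(e, m(q(cons(a, a)), cons(cons(a, c), a), c), c)), cons(e, e)))  →  cons(cons(e, cons(a, e)), cons(cons(a, m(e, q(cons(a, a)), c)), cons(e, e)))   [R3 at 2.1.2.2]
6. cons(cons(e, cons(a, e)), cons(cons(a, m(e, q(cons(a, a)), c)), cons(e, e)))  →  cons(cons(e, cons(a, e)), cons(cons(a, m(e, cons(a, a), c)), cons(e, e)))   [R2 at 2.1.2.2]
7. cons(cons(e, cons(a, e)), cons(cons(a, m(e, cons(a, a), c)), cons(e, e)))  →  cons(cons(e, cons(a, e)), cons(cons(a, e), cons(e, e)))   [R3 at 2.1.2]

Reduce t₂ = cons(q(cons(e, cons(a, e))), cons(m(cons(a, e), cons(e, a), c), m(e, cons(cons(e, e), cons(cons(e, e), cons(e, a))), cons(c, cons(a, c))))):
1. cons(q(cons(e, cons(a, e))), cons(m(cons(a, e), cons(e, a), c), m(e, cons(cons(e, e), cons(cons(e, e), cons(e, a))), cons(c, cons(a, c)))))  →  cons(cons(e, cons(a, e)), cons(m(cons(a, e), cons(e, a), c), m(e, cons(cons(e, e), cons(cons(e, e), cons(e, a))), cons(c, cons(a, c)))))   [R2 at 1]
2. cons(cons(e, cons(a, e)), cons(m(cons(a, e), cons(e, a), c), m(e, cons(cons(e, e), cons(cons(e, e), cons(e, a))), cons(c, cons(a, c)))))  →  cons(cons(e, cons(a, e)), cons(cons(a, e), m(e, cons(cons(e, e), cons(cons(e, e), cons(e, a))), cons(c, cons(a, c)))))   [R3 at 2.1]
3. cons(cons(e, cons(a, e)), cons(cons(a, e), m(e, cons(cons(e, e), cons(cons(e, e), cons(e, a))), cons(c, cons(a, c)))))  →  cons(cons(e, cons(a, e)), cons(cons(a, e), cons(e, e)))   [R4 at 2.2]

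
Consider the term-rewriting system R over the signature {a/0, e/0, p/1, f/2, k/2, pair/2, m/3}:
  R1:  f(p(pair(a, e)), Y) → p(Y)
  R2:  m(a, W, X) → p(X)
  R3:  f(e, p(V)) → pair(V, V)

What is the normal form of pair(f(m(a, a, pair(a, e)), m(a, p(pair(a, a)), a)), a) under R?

1. pair(f(m(a, a, pair(a, e)), m(a, p(pair(a, a)), a)), a)  →  pair(f(p(pair(a, e)), m(a, p(pair(a, a)), a)), a)   [R2 at 1.1]
2. pair(f(p(pair(a, e)), m(a, p(pair(a, a)), a)), a)  →  pair(p(m(a, p(pair(a, a)), a)), a)   [R1 at 1]
3. pair(p(m(a, p(pair(a, a)), a)), a)  →  pair(p(p(a)), a)   [R2 at 1.1]

pair(p(p(a)), a)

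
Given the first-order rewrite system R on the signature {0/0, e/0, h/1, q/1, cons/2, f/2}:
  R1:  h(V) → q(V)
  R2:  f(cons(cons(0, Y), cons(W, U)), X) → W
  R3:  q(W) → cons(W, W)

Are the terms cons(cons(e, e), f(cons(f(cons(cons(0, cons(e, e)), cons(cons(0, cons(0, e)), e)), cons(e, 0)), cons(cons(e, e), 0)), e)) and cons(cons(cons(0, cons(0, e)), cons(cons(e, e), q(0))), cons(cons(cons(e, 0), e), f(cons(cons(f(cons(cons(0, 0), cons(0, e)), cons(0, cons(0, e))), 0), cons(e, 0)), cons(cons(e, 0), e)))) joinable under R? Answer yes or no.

Reduce t₁ = cons(cons(e, e), f(cons(f(cons(cons(0, cons(e, e)), cons(cons(0, cons(0, e)), e)), cons(e, 0)), cons(cons(e, e), 0)), e)):
1. cons(cons(e, e), f(cons(f(cons(cons(0, cons(e, e)), cons(cons(0, cons(0, e)), e)), cons(e, 0)), cons(cons(e, e), 0)), e))  →  cons(cons(e, e), f(cons(cons(0, cons(0, e)), cons(cons(e, e), 0)), e))   [R2 at 2.1.1]
2. cons(cons(e, e), f(cons(cons(0, cons(0, e)), cons(cons(e, e), 0)), e))  →  cons(cons(e, e), cons(e, e))   [R2 at 2]

Reduce t₂ = cons(cons(cons(0, cons(0, e)), cons(cons(e, e), q(0))), cons(cons(cons(e, 0), e), f(cons(cons(f(cons(cons(0, 0), cons(0, e)), cons(0, cons(0, e))), 0), cons(e, 0)), cons(cons(e, 0), e)))):
1. cons(cons(cons(0, cons(0, e)), cons(cons(e, e), q(0))), cons(cons(cons(e, 0), e), f(cons(cons(f(cons(cons(0, 0), cons(0, e)), cons(0, cons(0, e))), 0), cons(e, 0)), cons(cons(e, 0), e))))  →  cons(cons(cons(0, cons(0, e)), cons(cons(e, e), cons(0, 0))), cons(cons(cons(e, 0), e), f(cons(cons(f(cons(cons(0, 0), cons(0, e)), cons(0, cons(0, e))), 0), cons(e, 0)), cons(cons(e, 0), e))))   [R3 at 1.2.2]
2. cons(cons(cons(0, cons(0, e)), cons(cons(e, e), cons(0, 0))), cons(cons(cons(e, 0), e), f(cons(cons(f(cons(cons(0, 0), cons(0, e)), cons(0, cons(0, e))), 0), cons(e, 0)), cons(cons(e, 0), e))))  →  cons(cons(cons(0, cons(0, e)), cons(cons(e, e), cons(0, 0))), cons(cons(cons(e, 0), e), f(cons(cons(0, 0), cons(e, 0)), cons(cons(e, 0), e))))   [R2 at 2.2.1.1.1]
3. cons(cons(cons(0, cons(0, e)), cons(cons(e, e), cons(0, 0))), cons(cons(cons(e, 0), e), f(cons(cons(0, 0), cons(e, 0)), cons(cons(e, 0), e))))  →  cons(cons(cons(0, cons(0, e)), cons(cons(e, e), cons(0, 0))), cons(cons(cons(e, 0), e), e))   [R2 at 2.2]

no — NF(t₁) = cons(cons(e, e), cons(e, e)), NF(t₂) = cons(cons(cons(0, cons(0, e)), cons(cons(e, e), cons(0, 0))), cons(cons(cons(e, 0), e), e))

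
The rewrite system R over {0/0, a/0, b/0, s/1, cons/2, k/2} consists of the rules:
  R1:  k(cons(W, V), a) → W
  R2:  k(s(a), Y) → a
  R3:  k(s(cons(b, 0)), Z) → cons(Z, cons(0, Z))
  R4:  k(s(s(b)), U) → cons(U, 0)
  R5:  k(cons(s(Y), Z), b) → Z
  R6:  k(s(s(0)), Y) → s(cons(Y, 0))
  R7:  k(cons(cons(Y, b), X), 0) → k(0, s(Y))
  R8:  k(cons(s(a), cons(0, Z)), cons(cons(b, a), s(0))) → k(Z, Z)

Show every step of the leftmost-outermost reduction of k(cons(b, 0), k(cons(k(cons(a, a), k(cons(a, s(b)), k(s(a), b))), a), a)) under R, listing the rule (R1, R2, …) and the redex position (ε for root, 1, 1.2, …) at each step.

1. k(cons(b, 0), k(cons(k(cons(a, a), k(cons(a, s(b)), k(s(a), b))), a), a))  →  k(cons(b, 0), k(cons(a, a), k(cons(a, s(b)), k(s(a), b))))   [R1 at 2]
2. k(cons(b, 0), k(cons(a, a), k(cons(a, s(b)), k(s(a), b))))  →  k(cons(b, 0), k(cons(a, a), k(cons(a, s(b)), a)))   [R2 at 2.2.2]
3. k(cons(b, 0), k(cons(a, a), k(cons(a, s(b)), a)))  →  k(cons(b, 0), k(cons(a, a), a))   [R1 at 2.2]
4. k(cons(b, 0), k(cons(a, a), a))  →  k(cons(b, 0), a)   [R1 at 2]
5. k(cons(b, 0), a)  →  b   [R1 at ε]

b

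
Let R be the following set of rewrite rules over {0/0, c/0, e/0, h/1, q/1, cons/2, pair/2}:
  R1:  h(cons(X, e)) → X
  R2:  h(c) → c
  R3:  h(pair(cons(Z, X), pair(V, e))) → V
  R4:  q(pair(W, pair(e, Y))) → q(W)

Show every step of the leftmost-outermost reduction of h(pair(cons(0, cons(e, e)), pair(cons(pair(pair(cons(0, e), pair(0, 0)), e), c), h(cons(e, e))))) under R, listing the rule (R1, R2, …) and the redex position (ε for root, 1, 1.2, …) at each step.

cons(pair(pair(cons(0, e), pair(0, 0)), e), c)

1. h(pair(cons(0, cons(e, e)), pair(cons(pair(pair(cons(0, e), pair(0, 0)), e), c), h(cons(e, e)))))  →  h(pair(cons(0, cons(e, e)), pair(cons(pair(pair(cons(0, e), pair(0, 0)), e), c), e)))   [R1 at 1.2.2]
2. h(pair(cons(0, cons(e, e)), pair(cons(pair(pair(cons(0, e), pair(0, 0)), e), c), e)))  →  cons(pair(pair(cons(0, e), pair(0, 0)), e), c)   [R3 at ε]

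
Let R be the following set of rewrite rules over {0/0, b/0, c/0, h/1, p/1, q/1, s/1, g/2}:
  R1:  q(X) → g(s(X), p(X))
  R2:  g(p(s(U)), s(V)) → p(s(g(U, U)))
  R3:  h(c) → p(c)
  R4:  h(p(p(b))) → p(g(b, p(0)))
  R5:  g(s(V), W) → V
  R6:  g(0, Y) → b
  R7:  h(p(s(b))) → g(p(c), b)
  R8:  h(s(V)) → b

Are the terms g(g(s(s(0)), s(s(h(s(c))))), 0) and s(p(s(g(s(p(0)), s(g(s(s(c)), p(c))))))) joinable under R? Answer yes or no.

no — NF(t₁) = 0, NF(t₂) = s(p(s(p(0))))

Reduce t₁ = g(g(s(s(0)), s(s(h(s(c))))), 0):
1. g(g(s(s(0)), s(s(h(s(c))))), 0)  →  g(s(0), 0)   [R5 at 1]
2. g(s(0), 0)  →  0   [R5 at ε]

Reduce t₂ = s(p(s(g(s(p(0)), s(g(s(s(c)), p(c))))))):
1. s(p(s(g(s(p(0)), s(g(s(s(c)), p(c)))))))  →  s(p(s(p(0))))   [R5 at 1.1.1]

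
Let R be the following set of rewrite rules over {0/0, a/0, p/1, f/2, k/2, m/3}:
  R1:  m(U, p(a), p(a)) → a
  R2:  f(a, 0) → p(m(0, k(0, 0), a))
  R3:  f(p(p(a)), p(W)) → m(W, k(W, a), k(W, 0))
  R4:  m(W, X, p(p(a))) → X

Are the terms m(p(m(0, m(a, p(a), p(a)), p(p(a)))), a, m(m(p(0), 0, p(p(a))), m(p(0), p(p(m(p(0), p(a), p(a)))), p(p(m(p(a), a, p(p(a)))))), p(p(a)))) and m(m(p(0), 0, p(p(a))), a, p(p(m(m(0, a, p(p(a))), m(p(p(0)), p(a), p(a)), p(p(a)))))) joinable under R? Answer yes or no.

yes — NF(t₁) = a, NF(t₂) = a

Reduce t₁ = m(p(m(0, m(a, p(a), p(a)), p(p(a)))), a, m(m(p(0), 0, p(p(a))), m(p(0), p(p(m(p(0), p(a), p(a)))), p(p(m(p(a), a, p(p(a)))))), p(p(a)))):
1. m(p(m(0, m(a, p(a), p(a)), p(p(a)))), a, m(m(p(0), 0, p(p(a))), m(p(0), p(p(m(p(0), p(a), p(a)))), p(p(m(p(a), a, p(p(a)))))), p(p(a))))  →  m(p(m(a, p(a), p(a))), a, m(m(p(0), 0, p(p(a))), m(p(0), p(p(m(p(0), p(a), p(a)))), p(p(m(p(a), a, p(p(a)))))), p(p(a))))   [R4 at 1.1]
2. m(p(m(a, p(a), p(a))), a, m(m(p(0), 0, p(p(a))), m(p(0), p(p(m(p(0), p(a), p(a)))), p(p(m(p(a), a, p(p(a)))))), p(p(a))))  →  m(p(a), a, m(m(p(0), 0, p(p(a))), m(p(0), p(p(m(p(0), p(a), p(a)))), p(p(m(p(a), a, p(p(a)))))), p(p(a))))   [R1 at 1.1]
3. m(p(a), a, m(m(p(0), 0, p(p(a))), m(p(0), p(p(m(p(0), p(a), p(a)))), p(p(m(p(a), a, p(p(a)))))), p(p(a))))  →  m(p(a), a, m(p(0), p(p(m(p(0), p(a), p(a)))), p(p(m(p(a), a, p(p(a)))))))   [R4 at 3]
4. m(p(a), a, m(p(0), p(p(m(p(0), p(a), p(a)))), p(p(m(p(a), a, p(p(a)))))))  →  m(p(a), a, m(p(0), p(p(a)), p(p(m(p(a), a, p(p(a)))))))   [R1 at 3.2.1.1]
5. m(p(a), a, m(p(0), p(p(a)), p(p(m(p(a), a, p(p(a)))))))  →  m(p(a), a, m(p(0), p(p(a)), p(p(a))))   [R4 at 3.3.1.1]
6. m(p(a), a, m(p(0), p(p(a)), p(p(a))))  →  m(p(a), a, p(p(a)))   [R4 at 3]
7. m(p(a), a, p(p(a)))  →  a   [R4 at ε]

Reduce t₂ = m(m(p(0), 0, p(p(a))), a, p(p(m(m(0, a, p(p(a))), m(p(p(0)), p(a), p(a)), p(p(a)))))):
1. m(m(p(0), 0, p(p(a))), a, p(p(m(m(0, a, p(p(a))), m(p(p(0)), p(a), p(a)), p(p(a))))))  →  m(0, a, p(p(m(m(0, a, p(p(a))), m(p(p(0)), p(a), p(a)), p(p(a))))))   [R4 at 1]
2. m(0, a, p(p(m(m(0, a, p(p(a))), m(p(p(0)), p(a), p(a)), p(p(a))))))  →  m(0, a, p(p(m(p(p(0)), p(a), p(a)))))   [R4 at 3.1.1]
3. m(0, a, p(p(m(p(p(0)), p(a), p(a)))))  →  m(0, a, p(p(a)))   [R1 at 3.1.1]
4. m(0, a, p(p(a)))  →  a   [R4 at ε]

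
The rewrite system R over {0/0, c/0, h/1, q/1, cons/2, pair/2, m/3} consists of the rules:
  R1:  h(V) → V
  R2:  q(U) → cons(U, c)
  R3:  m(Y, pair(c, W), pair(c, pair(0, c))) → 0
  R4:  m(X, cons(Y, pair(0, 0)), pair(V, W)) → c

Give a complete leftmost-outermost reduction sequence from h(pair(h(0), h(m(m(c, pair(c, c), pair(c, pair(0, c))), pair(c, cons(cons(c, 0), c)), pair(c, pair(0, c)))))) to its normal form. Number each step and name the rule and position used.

1. h(pair(h(0), h(m(m(c, pair(c, c), pair(c, pair(0, c))), pair(c, cons(cons(c, 0), c)), pair(c, pair(0, c))))))  →  pair(h(0), h(m(m(c, pair(c, c), pair(c, pair(0, c))), pair(c, cons(cons(c, 0), c)), pair(c, pair(0, c)))))   [R1 at ε]
2. pair(h(0), h(m(m(c, pair(c, c), pair(c, pair(0, c))), pair(c, cons(cons(c, 0), c)), pair(c, pair(0, c)))))  →  pair(0, h(m(m(c, pair(c, c), pair(c, pair(0, c))), pair(c, cons(cons(c, 0), c)), pair(c, pair(0, c)))))   [R1 at 1]
3. pair(0, h(m(m(c, pair(c, c), pair(c, pair(0, c))), pair(c, cons(cons(c, 0), c)), pair(c, pair(0, c)))))  →  pair(0, m(m(c, pair(c, c), pair(c, pair(0, c))), pair(c, cons(cons(c, 0), c)), pair(c, pair(0, c))))   [R1 at 2]
4. pair(0, m(m(c, pair(c, c), pair(c, pair(0, c))), pair(c, cons(cons(c, 0), c)), pair(c, pair(0, c))))  →  pair(0, 0)   [R3 at 2]

pair(0, 0)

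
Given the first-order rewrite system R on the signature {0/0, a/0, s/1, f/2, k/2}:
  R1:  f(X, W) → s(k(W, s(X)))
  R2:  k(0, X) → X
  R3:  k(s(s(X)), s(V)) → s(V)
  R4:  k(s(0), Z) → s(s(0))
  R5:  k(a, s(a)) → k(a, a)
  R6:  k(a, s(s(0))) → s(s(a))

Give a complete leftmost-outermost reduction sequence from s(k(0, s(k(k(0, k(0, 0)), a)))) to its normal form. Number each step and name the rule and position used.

1. s(k(0, s(k(k(0, k(0, 0)), a))))  →  s(s(k(k(0, k(0, 0)), a)))   [R2 at 1]
2. s(s(k(k(0, k(0, 0)), a)))  →  s(s(k(k(0, 0), a)))   [R2 at 1.1.1]
3. s(s(k(k(0, 0), a)))  →  s(s(k(0, a)))   [R2 at 1.1.1]
4. s(s(k(0, a)))  →  s(s(a))   [R2 at 1.1]

s(s(a))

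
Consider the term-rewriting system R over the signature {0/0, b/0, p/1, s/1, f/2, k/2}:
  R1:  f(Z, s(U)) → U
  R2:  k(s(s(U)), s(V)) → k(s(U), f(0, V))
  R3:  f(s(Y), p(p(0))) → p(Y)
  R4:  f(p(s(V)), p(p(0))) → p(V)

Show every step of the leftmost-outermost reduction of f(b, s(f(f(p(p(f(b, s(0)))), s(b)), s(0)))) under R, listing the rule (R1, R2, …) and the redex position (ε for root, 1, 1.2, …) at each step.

0

1. f(b, s(f(f(p(p(f(b, s(0)))), s(b)), s(0))))  →  f(f(p(p(f(b, s(0)))), s(b)), s(0))   [R1 at ε]
2. f(f(p(p(f(b, s(0)))), s(b)), s(0))  →  0   [R1 at ε]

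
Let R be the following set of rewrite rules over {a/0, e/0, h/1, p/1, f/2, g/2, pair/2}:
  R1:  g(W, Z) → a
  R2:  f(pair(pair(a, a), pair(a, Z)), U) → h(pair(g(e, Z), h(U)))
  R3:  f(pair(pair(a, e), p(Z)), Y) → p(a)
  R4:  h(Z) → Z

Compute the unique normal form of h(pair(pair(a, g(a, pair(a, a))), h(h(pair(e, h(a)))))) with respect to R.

pair(pair(a, a), pair(e, a))

1. h(pair(pair(a, g(a, pair(a, a))), h(h(pair(e, h(a))))))  →  pair(pair(a, g(a, pair(a, a))), h(h(pair(e, h(a)))))   [R4 at ε]
2. pair(pair(a, g(a, pair(a, a))), h(h(pair(e, h(a)))))  →  pair(pair(a, a), h(h(pair(e, h(a)))))   [R1 at 1.2]
3. pair(pair(a, a), h(h(pair(e, h(a)))))  →  pair(pair(a, a), h(pair(e, h(a))))   [R4 at 2]
4. pair(pair(a, a), h(pair(e, h(a))))  →  pair(pair(a, a), pair(e, h(a)))   [R4 at 2]
5. pair(pair(a, a), pair(e, h(a)))  →  pair(pair(a, a), pair(e, a))   [R4 at 2.2]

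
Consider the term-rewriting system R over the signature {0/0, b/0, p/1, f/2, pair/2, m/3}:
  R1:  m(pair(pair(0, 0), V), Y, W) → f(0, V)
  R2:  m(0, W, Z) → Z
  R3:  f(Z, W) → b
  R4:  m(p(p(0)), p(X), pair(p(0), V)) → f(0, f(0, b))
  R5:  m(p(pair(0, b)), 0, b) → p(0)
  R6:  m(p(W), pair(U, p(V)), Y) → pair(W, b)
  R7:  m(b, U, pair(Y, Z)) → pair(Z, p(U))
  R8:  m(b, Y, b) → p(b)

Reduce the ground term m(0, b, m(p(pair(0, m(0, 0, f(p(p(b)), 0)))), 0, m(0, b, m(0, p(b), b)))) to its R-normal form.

1. m(0, b, m(p(pair(0, m(0, 0, f(p(p(b)), 0)))), 0, m(0, b, m(0, p(b), b))))  →  m(p(pair(0, m(0, 0, f(p(p(b)), 0)))), 0, m(0, b, m(0, p(b), b)))   [R2 at ε]
2. m(p(pair(0, m(0, 0, f(p(p(b)), 0)))), 0, m(0, b, m(0, p(b), b)))  →  m(p(pair(0, f(p(p(b)), 0))), 0, m(0, b, m(0, p(b), b)))   [R2 at 1.1.2]
3. m(p(pair(0, f(p(p(b)), 0))), 0, m(0, b, m(0, p(b), b)))  →  m(p(pair(0, b)), 0, m(0, b, m(0, p(b), b)))   [R3 at 1.1.2]
4. m(p(pair(0, b)), 0, m(0, b, m(0, p(b), b)))  →  m(p(pair(0, b)), 0, m(0, p(b), b))   [R2 at 3]
5. m(p(pair(0, b)), 0, m(0, p(b), b))  →  m(p(pair(0, b)), 0, b)   [R2 at 3]
6. m(p(pair(0, b)), 0, b)  →  p(0)   [R5 at ε]

p(0)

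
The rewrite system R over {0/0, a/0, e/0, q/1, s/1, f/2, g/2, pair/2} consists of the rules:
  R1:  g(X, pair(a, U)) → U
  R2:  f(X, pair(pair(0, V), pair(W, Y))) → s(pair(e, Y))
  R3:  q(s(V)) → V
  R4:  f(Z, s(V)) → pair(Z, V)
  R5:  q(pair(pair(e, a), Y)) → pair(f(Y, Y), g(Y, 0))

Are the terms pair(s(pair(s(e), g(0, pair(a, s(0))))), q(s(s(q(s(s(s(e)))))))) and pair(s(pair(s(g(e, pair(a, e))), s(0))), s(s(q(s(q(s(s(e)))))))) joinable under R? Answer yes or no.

Reduce t₁ = pair(s(pair(s(e), g(0, pair(a, s(0))))), q(s(s(q(s(s(s(e)))))))):
1. pair(s(pair(s(e), g(0, pair(a, s(0))))), q(s(s(q(s(s(s(e))))))))  →  pair(s(pair(s(e), s(0))), q(s(s(q(s(s(s(e))))))))   [R1 at 1.1.2]
2. pair(s(pair(s(e), s(0))), q(s(s(q(s(s(s(e))))))))  →  pair(s(pair(s(e), s(0))), s(q(s(s(s(e))))))   [R3 at 2]
3. pair(s(pair(s(e), s(0))), s(q(s(s(s(e))))))  →  pair(s(pair(s(e), s(0))), s(s(s(e))))   [R3 at 2.1]

Reduce t₂ = pair(s(pair(s(g(e, pair(a, e))), s(0))), s(s(q(s(q(s(s(e)))))))):
1. pair(s(pair(s(g(e, pair(a, e))), s(0))), s(s(q(s(q(s(s(e))))))))  →  pair(s(pair(s(e), s(0))), s(s(q(s(q(s(s(e))))))))   [R1 at 1.1.1.1]
2. pair(s(pair(s(e), s(0))), s(s(q(s(q(s(s(e))))))))  →  pair(s(pair(s(e), s(0))), s(s(q(s(s(e))))))   [R3 at 2.1.1]
3. pair(s(pair(s(e), s(0))), s(s(q(s(s(e))))))  →  pair(s(pair(s(e), s(0))), s(s(s(e))))   [R3 at 2.1.1]

yes — NF(t₁) = pair(s(pair(s(e), s(0))), s(s(s(e)))), NF(t₂) = pair(s(pair(s(e), s(0))), s(s(s(e))))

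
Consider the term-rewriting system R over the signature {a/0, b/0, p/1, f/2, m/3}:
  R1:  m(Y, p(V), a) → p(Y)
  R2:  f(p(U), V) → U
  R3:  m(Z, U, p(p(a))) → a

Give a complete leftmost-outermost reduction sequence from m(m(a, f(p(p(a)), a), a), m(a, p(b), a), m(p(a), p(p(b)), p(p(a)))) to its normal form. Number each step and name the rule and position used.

1. m(m(a, f(p(p(a)), a), a), m(a, p(b), a), m(p(a), p(p(b)), p(p(a))))  →  m(m(a, p(a), a), m(a, p(b), a), m(p(a), p(p(b)), p(p(a))))   [R2 at 1.2]
2. m(m(a, p(a), a), m(a, p(b), a), m(p(a), p(p(b)), p(p(a))))  →  m(p(a), m(a, p(b), a), m(p(a), p(p(b)), p(p(a))))   [R1 at 1]
3. m(p(a), m(a, p(b), a), m(p(a), p(p(b)), p(p(a))))  →  m(p(a), p(a), m(p(a), p(p(b)), p(p(a))))   [R1 at 2]
4. m(p(a), p(a), m(p(a), p(p(b)), p(p(a))))  →  m(p(a), p(a), a)   [R3 at 3]
5. m(p(a), p(a), a)  →  p(p(a))   [R1 at ε]

p(p(a))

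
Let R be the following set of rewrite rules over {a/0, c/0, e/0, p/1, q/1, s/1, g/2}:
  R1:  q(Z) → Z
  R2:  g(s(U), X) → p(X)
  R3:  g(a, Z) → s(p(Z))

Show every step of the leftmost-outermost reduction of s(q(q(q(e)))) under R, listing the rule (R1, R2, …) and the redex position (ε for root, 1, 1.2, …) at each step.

s(e)

1. s(q(q(q(e))))  →  s(q(q(e)))   [R1 at 1]
2. s(q(q(e)))  →  s(q(e))   [R1 at 1]
3. s(q(e))  →  s(e)   [R1 at 1]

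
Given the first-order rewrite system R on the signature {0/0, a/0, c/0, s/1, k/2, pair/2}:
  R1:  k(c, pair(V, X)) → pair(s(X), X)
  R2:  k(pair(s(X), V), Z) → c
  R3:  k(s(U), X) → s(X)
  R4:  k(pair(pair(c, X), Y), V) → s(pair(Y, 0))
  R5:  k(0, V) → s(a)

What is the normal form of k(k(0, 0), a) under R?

1. k(k(0, 0), a)  →  k(s(a), a)   [R5 at 1]
2. k(s(a), a)  →  s(a)   [R3 at ε]

s(a)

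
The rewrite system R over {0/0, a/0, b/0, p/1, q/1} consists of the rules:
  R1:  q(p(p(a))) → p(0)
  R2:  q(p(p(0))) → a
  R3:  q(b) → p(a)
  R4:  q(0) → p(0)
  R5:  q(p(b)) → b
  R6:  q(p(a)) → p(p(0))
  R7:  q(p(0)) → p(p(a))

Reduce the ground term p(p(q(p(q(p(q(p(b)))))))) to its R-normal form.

1. p(p(q(p(q(p(q(p(b))))))))  →  p(p(q(p(q(p(b))))))   [R5 at 1.1.1.1.1.1]
2. p(p(q(p(q(p(b))))))  →  p(p(q(p(b))))   [R5 at 1.1.1.1]
3. p(p(q(p(b))))  →  p(p(b))   [R5 at 1.1]

p(p(b))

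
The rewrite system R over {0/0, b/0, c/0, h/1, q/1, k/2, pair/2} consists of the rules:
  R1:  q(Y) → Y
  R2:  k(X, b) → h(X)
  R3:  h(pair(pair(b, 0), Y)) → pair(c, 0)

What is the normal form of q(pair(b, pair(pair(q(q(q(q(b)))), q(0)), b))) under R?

1. q(pair(b, pair(pair(q(q(q(q(b)))), q(0)), b)))  →  pair(b, pair(pair(q(q(q(q(b)))), q(0)), b))   [R1 at ε]
2. pair(b, pair(pair(q(q(q(q(b)))), q(0)), b))  →  pair(b, pair(pair(q(q(q(b))), q(0)), b))   [R1 at 2.1.1]
3. pair(b, pair(pair(q(q(q(b))), q(0)), b))  →  pair(b, pair(pair(q(q(b)), q(0)), b))   [R1 at 2.1.1]
4. pair(b, pair(pair(q(q(b)), q(0)), b))  →  pair(b, pair(pair(q(b), q(0)), b))   [R1 at 2.1.1]
5. pair(b, pair(pair(q(b), q(0)), b))  →  pair(b, pair(pair(b, q(0)), b))   [R1 at 2.1.1]
6. pair(b, pair(pair(b, q(0)), b))  →  pair(b, pair(pair(b, 0), b))   [R1 at 2.1.2]

pair(b, pair(pair(b, 0), b))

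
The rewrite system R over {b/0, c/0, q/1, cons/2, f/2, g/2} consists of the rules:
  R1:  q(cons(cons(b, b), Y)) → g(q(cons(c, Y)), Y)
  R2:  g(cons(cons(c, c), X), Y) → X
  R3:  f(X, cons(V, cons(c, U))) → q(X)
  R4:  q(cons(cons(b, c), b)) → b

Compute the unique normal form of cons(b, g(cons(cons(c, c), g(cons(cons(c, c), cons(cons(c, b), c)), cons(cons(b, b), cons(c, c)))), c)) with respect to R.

1. cons(b, g(cons(cons(c, c), g(cons(cons(c, c), cons(cons(c, b), c)), cons(cons(b, b), cons(c, c)))), c))  →  cons(b, g(cons(cons(c, c), cons(cons(c, b), c)), cons(cons(b, b), cons(c, c))))   [R2 at 2]
2. cons(b, g(cons(cons(c, c), cons(cons(c, b), c)), cons(cons(b, b), cons(c, c))))  →  cons(b, cons(cons(c, b), c))   [R2 at 2]

cons(b, cons(cons(c, b), c))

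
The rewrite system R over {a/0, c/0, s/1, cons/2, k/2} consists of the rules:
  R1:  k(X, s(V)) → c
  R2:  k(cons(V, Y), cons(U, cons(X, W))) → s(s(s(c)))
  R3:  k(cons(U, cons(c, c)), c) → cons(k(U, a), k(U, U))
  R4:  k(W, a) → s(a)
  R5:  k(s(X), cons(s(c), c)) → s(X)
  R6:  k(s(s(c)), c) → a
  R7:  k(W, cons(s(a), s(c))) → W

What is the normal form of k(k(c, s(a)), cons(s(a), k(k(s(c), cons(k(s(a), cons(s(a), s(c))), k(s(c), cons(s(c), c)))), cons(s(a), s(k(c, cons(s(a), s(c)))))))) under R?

c

1. k(k(c, s(a)), cons(s(a), k(k(s(c), cons(k(s(a), cons(s(a), s(c))), k(s(c), cons(s(c), c)))), cons(s(a), s(k(c, cons(s(a), s(c))))))))  →  k(c, cons(s(a), k(k(s(c), cons(k(s(a), cons(s(a), s(c))), k(s(c), cons(s(c), c)))), cons(s(a), s(k(c, cons(s(a), s(c))))))))   [R1 at 1]
2. k(c, cons(s(a), k(k(s(c), cons(k(s(a), cons(s(a), s(c))), k(s(c), cons(s(c), c)))), cons(s(a), s(k(c, cons(s(a), s(c))))))))  →  k(c, cons(s(a), k(k(s(c), cons(s(a), k(s(c), cons(s(c), c)))), cons(s(a), s(k(c, cons(s(a), s(c))))))))   [R7 at 2.2.1.2.1]
3. k(c, cons(s(a), k(k(s(c), cons(s(a), k(s(c), cons(s(c), c)))), cons(s(a), s(k(c, cons(s(a), s(c))))))))  →  k(c, cons(s(a), k(k(s(c), cons(s(a), s(c))), cons(s(a), s(k(c, cons(s(a), s(c))))))))   [R5 at 2.2.1.2.2]
4. k(c, cons(s(a), k(k(s(c), cons(s(a), s(c))), cons(s(a), s(k(c, cons(s(a), s(c))))))))  →  k(c, cons(s(a), k(s(c), cons(s(a), s(k(c, cons(s(a), s(c))))))))   [R7 at 2.2.1]
5. k(c, cons(s(a), k(s(c), cons(s(a), s(k(c, cons(s(a), s(c))))))))  →  k(c, cons(s(a), k(s(c), cons(s(a), s(c)))))   [R7 at 2.2.2.2.1]
6. k(c, cons(s(a), k(s(c), cons(s(a), s(c)))))  →  k(c, cons(s(a), s(c)))   [R7 at 2.2]
7. k(c, cons(s(a), s(c)))  →  c   [R7 at ε]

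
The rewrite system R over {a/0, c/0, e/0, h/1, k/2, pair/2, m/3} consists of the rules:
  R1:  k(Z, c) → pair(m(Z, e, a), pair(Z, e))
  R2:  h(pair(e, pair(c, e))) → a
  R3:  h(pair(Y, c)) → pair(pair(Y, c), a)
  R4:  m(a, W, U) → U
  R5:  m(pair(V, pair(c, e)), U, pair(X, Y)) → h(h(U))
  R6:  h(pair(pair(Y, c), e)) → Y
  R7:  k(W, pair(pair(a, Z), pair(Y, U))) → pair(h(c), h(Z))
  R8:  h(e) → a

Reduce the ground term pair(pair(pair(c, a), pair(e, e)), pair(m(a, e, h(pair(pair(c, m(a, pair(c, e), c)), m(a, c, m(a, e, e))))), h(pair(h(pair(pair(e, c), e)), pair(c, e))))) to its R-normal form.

1. pair(pair(pair(c, a), pair(e, e)), pair(m(a, e, h(pair(pair(c, m(a, pair(c, e), c)), m(a, c, m(a, e, e))))), h(pair(h(pair(pair(e, c), e)), pair(c, e)))))  →  pair(pair(pair(c, a), pair(e, e)), pair(h(pair(pair(c, m(a, pair(c, e), c)), m(a, c, m(a, e, e)))), h(pair(h(pair(pair(e, c), e)), pair(c, e)))))   [R4 at 2.1]
2. pair(pair(pair(c, a), pair(e, e)), pair(h(pair(pair(c, m(a, pair(c, e), c)), m(a, c, m(a, e, e)))), h(pair(h(pair(pair(e, c), e)), pair(c, e)))))  →  pair(pair(pair(c, a), pair(e, e)), pair(h(pair(pair(c, c), m(a, c, m(a, e, e)))), h(pair(h(pair(pair(e, c), e)), pair(c, e)))))   [R4 at 2.1.1.1.2]
3. pair(pair(pair(c, a), pair(e, e)), pair(h(pair(pair(c, c), m(a, c, m(a, e, e)))), h(pair(h(pair(pair(e, c), e)), pair(c, e)))))  →  pair(pair(pair(c, a), pair(e, e)), pair(h(pair(pair(c, c), m(a, e, e))), h(pair(h(pair(pair(e, c), e)), pair(c, e)))))   [R4 at 2.1.1.2]
4. pair(pair(pair(c, a), pair(e, e)), pair(h(pair(pair(c, c), m(a, e, e))), h(pair(h(pair(pair(e, c), e)), pair(c, e)))))  →  pair(pair(pair(c, a), pair(e, e)), pair(h(pair(pair(c, c), e)), h(pair(h(pair(pair(e, c), e)), pair(c, e)))))   [R4 at 2.1.1.2]
5. pair(pair(pair(c, a), pair(e, e)), pair(h(pair(pair(c, c), e)), h(pair(h(pair(pair(e, c), e)), pair(c, e)))))  →  pair(pair(pair(c, a), pair(e, e)), pair(c, h(pair(h(pair(pair(e, c), e)), pair(c, e)))))   [R6 at 2.1]
6. pair(pair(pair(c, a), pair(e, e)), pair(c, h(pair(h(pair(pair(e, c), e)), pair(c, e)))))  →  pair(pair(pair(c, a), pair(e, e)), pair(c, h(pair(e, pair(c, e)))))   [R6 at 2.2.1.1]
7. pair(pair(pair(c, a), pair(e, e)), pair(c, h(pair(e, pair(c, e)))))  →  pair(pair(pair(c, a), pair(e, e)), pair(c, a))   [R2 at 2.2]

pair(pair(pair(c, a), pair(e, e)), pair(c, a))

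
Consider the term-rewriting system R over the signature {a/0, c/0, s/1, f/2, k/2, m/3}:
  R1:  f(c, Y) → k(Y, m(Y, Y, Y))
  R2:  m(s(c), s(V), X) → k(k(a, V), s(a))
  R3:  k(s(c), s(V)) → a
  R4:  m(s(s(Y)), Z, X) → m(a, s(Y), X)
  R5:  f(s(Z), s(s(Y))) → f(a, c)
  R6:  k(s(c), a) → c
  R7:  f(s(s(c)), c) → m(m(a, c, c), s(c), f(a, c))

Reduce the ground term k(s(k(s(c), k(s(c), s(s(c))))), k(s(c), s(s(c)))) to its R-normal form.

1. k(s(k(s(c), k(s(c), s(s(c))))), k(s(c), s(s(c))))  →  k(s(k(s(c), a)), k(s(c), s(s(c))))   [R3 at 1.1.2]
2. k(s(k(s(c), a)), k(s(c), s(s(c))))  →  k(s(c), k(s(c), s(s(c))))   [R6 at 1.1]
3. k(s(c), k(s(c), s(s(c))))  →  k(s(c), a)   [R3 at 2]
4. k(s(c), a)  →  c   [R6 at ε]

c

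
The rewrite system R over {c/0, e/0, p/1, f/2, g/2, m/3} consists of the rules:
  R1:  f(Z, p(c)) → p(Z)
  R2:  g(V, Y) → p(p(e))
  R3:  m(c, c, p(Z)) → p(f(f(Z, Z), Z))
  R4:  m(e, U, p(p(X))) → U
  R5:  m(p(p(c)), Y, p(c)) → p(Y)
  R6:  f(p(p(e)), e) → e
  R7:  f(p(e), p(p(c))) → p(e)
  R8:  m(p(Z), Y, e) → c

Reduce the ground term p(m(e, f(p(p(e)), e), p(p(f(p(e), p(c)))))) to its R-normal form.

p(e)

1. p(m(e, f(p(p(e)), e), p(p(f(p(e), p(c))))))  →  p(f(p(p(e)), e))   [R4 at 1]
2. p(f(p(p(e)), e))  →  p(e)   [R6 at 1]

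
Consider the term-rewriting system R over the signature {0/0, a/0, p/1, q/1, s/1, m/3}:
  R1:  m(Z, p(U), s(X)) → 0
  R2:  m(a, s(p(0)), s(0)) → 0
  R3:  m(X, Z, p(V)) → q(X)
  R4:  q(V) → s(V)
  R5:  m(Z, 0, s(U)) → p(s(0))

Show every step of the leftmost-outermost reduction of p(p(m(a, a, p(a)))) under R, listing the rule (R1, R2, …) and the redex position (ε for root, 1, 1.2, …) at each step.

1. p(p(m(a, a, p(a))))  →  p(p(q(a)))   [R3 at 1.1]
2. p(p(q(a)))  →  p(p(s(a)))   [R4 at 1.1]

p(p(s(a)))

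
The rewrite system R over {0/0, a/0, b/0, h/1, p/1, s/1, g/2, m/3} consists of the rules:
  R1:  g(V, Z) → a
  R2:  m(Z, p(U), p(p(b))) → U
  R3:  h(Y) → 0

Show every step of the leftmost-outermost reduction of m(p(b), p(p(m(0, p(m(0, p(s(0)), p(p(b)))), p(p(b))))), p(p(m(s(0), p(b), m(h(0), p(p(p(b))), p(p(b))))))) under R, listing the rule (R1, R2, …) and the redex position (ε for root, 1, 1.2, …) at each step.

p(s(0))

1. m(p(b), p(p(m(0, p(m(0, p(s(0)), p(p(b)))), p(p(b))))), p(p(m(s(0), p(b), m(h(0), p(p(p(b))), p(p(b)))))))  →  m(p(b), p(p(m(0, p(s(0)), p(p(b))))), p(p(m(s(0), p(b), m(h(0), p(p(p(b))), p(p(b)))))))   [R2 at 2.1.1]
2. m(p(b), p(p(m(0, p(s(0)), p(p(b))))), p(p(m(s(0), p(b), m(h(0), p(p(p(b))), p(p(b)))))))  →  m(p(b), p(p(s(0))), p(p(m(s(0), p(b), m(h(0), p(p(p(b))), p(p(b)))))))   [R2 at 2.1.1]
3. m(p(b), p(p(s(0))), p(p(m(s(0), p(b), m(h(0), p(p(p(b))), p(p(b)))))))  →  m(p(b), p(p(s(0))), p(p(m(s(0), p(b), p(p(b))))))   [R2 at 3.1.1.3]
4. m(p(b), p(p(s(0))), p(p(m(s(0), p(b), p(p(b))))))  →  m(p(b), p(p(s(0))), p(p(b)))   [R2 at 3.1.1]
5. m(p(b), p(p(s(0))), p(p(b)))  →  p(s(0))   [R2 at ε]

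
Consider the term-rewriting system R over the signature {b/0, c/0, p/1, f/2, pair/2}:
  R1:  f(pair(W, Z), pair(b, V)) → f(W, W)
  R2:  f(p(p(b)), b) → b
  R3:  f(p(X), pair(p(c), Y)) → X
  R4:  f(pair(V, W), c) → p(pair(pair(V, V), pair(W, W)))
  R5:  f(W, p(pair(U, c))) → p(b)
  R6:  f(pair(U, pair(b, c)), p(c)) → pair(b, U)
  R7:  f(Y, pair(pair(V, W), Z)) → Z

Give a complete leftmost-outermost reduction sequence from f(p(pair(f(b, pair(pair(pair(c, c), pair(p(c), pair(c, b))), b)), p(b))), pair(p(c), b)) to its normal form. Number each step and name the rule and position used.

pair(b, p(b))

1. f(p(pair(f(b, pair(pair(pair(c, c), pair(p(c), pair(c, b))), b)), p(b))), pair(p(c), b))  →  pair(f(b, pair(pair(pair(c, c), pair(p(c), pair(c, b))), b)), p(b))   [R3 at ε]
2. pair(f(b, pair(pair(pair(c, c), pair(p(c), pair(c, b))), b)), p(b))  →  pair(b, p(b))   [R7 at 1]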